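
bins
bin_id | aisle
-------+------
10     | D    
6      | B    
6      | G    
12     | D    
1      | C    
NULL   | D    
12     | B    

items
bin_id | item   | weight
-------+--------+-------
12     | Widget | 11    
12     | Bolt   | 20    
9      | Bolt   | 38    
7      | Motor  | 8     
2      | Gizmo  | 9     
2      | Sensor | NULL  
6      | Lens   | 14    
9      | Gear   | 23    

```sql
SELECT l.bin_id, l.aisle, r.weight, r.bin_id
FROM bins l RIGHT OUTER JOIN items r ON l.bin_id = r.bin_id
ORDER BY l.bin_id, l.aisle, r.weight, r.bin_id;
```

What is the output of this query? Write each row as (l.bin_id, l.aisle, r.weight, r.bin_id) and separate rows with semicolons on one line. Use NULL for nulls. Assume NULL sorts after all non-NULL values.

(6, B, 14, 6); (6, G, 14, 6); (12, B, 11, 12); (12, B, 20, 12); (12, D, 11, 12); (12, D, 20, 12); (NULL, NULL, 8, 7); (NULL, NULL, 9, 2); (NULL, NULL, 23, 9); (NULL, NULL, 38, 9); (NULL, NULL, NULL, 2)

RIGHT JOIN keeps every row from `items`; unmatched rows get NULL for `bins`'s columns.
Matching on l.bin_id = r.bin_id. A NULL in a compared column never satisfies the condition.
Matched pairs: 6; unmatched r rows kept: 5.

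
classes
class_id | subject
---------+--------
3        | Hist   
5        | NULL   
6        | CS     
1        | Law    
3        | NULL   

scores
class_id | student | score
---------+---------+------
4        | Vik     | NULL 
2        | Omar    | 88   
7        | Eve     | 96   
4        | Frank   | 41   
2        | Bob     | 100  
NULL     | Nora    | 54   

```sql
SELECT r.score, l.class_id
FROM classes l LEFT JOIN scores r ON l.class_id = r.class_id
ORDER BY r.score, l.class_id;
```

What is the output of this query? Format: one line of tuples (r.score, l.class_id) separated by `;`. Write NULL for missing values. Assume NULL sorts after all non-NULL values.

(NULL, 1); (NULL, 3); (NULL, 3); (NULL, 5); (NULL, 6)

LEFT JOIN keeps every row from `classes`; unmatched rows get NULL for `scores`'s columns.
Matching on l.class_id = r.class_id. A NULL in a compared column never satisfies the condition.
Matched pairs: 0; unmatched l rows kept: 5.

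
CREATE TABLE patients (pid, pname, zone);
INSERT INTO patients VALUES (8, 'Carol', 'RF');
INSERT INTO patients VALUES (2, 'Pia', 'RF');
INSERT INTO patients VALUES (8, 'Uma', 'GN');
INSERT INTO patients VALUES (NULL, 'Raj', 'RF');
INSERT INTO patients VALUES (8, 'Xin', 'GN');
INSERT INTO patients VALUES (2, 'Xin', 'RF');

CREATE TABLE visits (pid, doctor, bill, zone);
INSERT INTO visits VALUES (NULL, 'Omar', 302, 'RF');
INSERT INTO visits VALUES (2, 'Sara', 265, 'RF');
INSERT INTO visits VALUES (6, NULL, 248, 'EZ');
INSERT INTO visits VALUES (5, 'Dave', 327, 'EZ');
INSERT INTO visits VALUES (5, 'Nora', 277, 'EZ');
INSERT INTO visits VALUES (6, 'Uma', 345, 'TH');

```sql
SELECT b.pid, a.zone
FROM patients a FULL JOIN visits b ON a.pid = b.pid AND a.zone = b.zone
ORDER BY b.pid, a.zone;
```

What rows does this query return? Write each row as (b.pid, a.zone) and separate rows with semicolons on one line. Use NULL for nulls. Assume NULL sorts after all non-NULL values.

FULL OUTER JOIN keeps every row from both sides; unmatched rows get NULL for the other side's columns.
Matching on a.pid = b.pid AND a.zone = b.zone. A NULL in a compared column never satisfies the condition.
- pid=8, zone=RF: no b row matches, row kept with b columns NULL.
- pid=2, zone=RF: 1 matching b row(s), so 1 row(s) emitted.
- pid=8, zone=GN: no b row matches, row kept with b columns NULL.
- pid=NULL, zone=RF: no b row matches, row kept with b columns NULL.
- pid=8, zone=GN: no b row matches, row kept with b columns NULL.
- pid=2, zone=RF: 1 matching b row(s), so 1 row(s) emitted.
- 5 row(s) from b found no a partner → padded with NULL.

(2, RF); (2, RF); (5, NULL); (5, NULL); (6, NULL); (6, NULL); (NULL, GN); (NULL, GN); (NULL, RF); (NULL, RF); (NULL, NULL)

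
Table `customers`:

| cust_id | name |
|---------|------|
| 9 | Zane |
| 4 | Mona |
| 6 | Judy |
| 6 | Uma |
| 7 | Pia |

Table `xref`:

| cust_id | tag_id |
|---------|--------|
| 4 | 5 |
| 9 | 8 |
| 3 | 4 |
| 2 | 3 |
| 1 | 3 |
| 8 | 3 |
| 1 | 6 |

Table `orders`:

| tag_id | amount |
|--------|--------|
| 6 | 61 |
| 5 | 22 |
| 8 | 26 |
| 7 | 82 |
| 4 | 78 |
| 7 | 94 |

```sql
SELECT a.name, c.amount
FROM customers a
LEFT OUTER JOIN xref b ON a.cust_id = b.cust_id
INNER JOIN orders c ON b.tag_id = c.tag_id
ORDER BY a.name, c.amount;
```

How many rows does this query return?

Evaluate left to right. First `customers a LEFT JOIN xref b` on cust_id: 5 row(s).
Then INNER JOIN `orders c` on tag_id: keep only rows whose b.tag_id appears in c.
Result: 2 row(s).

2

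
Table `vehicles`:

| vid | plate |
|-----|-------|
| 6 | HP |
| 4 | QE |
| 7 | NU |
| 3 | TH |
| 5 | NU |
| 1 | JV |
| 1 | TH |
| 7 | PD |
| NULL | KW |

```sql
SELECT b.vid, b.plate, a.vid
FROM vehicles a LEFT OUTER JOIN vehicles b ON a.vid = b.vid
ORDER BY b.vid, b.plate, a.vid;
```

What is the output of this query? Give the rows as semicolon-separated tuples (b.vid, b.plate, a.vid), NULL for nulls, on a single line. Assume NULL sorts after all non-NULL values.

LEFT JOIN keeps every row from `vehicles a`; unmatched rows get NULL for `vehicles b`'s columns.
Matching on a.vid = b.vid. A NULL in a compared column never satisfies the condition.
Matched pairs: 12; unmatched a rows kept: 1.

(1, JV, 1); (1, JV, 1); (1, TH, 1); (1, TH, 1); (3, TH, 3); (4, QE, 4); (5, NU, 5); (6, HP, 6); (7, NU, 7); (7, NU, 7); (7, PD, 7); (7, PD, 7); (NULL, NULL, NULL)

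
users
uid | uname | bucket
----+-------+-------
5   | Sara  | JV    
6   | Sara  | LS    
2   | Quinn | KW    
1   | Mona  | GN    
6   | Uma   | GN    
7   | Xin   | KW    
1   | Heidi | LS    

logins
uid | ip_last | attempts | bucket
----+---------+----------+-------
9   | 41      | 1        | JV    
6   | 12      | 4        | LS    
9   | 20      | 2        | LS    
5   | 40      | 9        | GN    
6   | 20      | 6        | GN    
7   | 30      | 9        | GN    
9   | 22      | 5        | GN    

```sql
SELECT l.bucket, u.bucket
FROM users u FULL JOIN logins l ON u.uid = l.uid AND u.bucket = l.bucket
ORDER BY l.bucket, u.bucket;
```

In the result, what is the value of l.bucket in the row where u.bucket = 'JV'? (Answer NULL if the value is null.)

NULL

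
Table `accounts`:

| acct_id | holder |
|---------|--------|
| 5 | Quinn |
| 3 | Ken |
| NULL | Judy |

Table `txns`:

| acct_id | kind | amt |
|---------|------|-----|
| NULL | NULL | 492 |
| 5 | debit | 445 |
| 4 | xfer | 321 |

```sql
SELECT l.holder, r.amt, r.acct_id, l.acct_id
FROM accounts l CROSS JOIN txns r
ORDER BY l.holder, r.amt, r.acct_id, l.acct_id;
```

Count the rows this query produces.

CROSS JOIN pairs every row of `accounts` with every row of `txns`: 3 × 3 = 9 rows.

9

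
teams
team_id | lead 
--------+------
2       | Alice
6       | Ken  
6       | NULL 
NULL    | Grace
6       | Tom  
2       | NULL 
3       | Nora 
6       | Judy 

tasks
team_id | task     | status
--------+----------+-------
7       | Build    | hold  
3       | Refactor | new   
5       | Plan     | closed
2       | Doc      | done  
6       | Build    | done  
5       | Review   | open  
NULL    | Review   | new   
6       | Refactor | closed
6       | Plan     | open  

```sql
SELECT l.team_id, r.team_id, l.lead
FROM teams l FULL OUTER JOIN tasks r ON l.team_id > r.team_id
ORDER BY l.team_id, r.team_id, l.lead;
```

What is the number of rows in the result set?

25

FULL OUTER JOIN keeps every row from both sides; unmatched rows get NULL for the other side's columns.
Matching on l.team_id > r.team_id. A NULL in a compared column never satisfies the condition.
- l (team_id=2) has no partner → padded with NULL.
- l (team_id=6) pairs with 4 row(s) of r.
- l (team_id=6) pairs with 4 row(s) of r.
- l (team_id=NULL) has no partner → padded with NULL.
- l (team_id=6) pairs with 4 row(s) of r.
- l (team_id=2) has no partner → padded with NULL.
- l (team_id=3) pairs with 1 row(s) of r.
- l (team_id=6) pairs with 4 row(s) of r.
- 5 r row(s) had no l match → kept, l columns NULL.
Total: 17 matched + 8 padded = 25 rows.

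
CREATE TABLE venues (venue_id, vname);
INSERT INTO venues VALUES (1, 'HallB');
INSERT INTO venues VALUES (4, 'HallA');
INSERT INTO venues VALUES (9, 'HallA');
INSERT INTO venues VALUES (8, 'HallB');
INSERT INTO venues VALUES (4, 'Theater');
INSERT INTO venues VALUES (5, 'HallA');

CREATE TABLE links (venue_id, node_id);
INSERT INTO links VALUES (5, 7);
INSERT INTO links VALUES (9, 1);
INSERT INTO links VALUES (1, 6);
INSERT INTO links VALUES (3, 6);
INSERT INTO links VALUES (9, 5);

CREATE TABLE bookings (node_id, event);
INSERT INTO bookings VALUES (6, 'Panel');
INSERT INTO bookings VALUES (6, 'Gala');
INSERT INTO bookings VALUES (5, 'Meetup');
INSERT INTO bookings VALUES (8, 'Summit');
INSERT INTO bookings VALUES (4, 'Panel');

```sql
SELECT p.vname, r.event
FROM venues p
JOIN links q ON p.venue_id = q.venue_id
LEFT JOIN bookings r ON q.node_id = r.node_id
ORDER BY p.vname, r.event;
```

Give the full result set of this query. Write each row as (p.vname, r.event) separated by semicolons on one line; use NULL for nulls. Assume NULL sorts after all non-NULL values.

Joins associate left-to-right: venues INNER JOIN links on venue_id gives 4 intermediate row(s).
Then LEFT JOIN `bookings r` on node_id: each of those 4 rows is kept; rows whose q.node_id has no match in r get NULL for r's columns.

(HallA, Meetup); (HallA, NULL); (HallA, NULL); (HallB, Gala); (HallB, Panel)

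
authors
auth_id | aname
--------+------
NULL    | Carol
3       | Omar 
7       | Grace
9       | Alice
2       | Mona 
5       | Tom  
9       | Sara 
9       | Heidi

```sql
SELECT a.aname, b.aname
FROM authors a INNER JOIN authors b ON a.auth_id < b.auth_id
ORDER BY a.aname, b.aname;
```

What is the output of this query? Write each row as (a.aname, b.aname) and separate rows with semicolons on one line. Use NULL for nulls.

INNER JOIN keeps only pairs where the ON condition holds.
Matching on a.auth_id < b.auth_id. A NULL in a compared column never satisfies the condition.
Matched pairs: 18.

(Grace, Alice); (Grace, Heidi); (Grace, Sara); (Mona, Alice); (Mona, Grace); (Mona, Heidi); (Mona, Omar); (Mona, Sara); (Mona, Tom); (Omar, Alice); (Omar, Grace); (Omar, Heidi); (Omar, Sara); (Omar, Tom); (Tom, Alice); (Tom, Grace); (Tom, Heidi); (Tom, Sara)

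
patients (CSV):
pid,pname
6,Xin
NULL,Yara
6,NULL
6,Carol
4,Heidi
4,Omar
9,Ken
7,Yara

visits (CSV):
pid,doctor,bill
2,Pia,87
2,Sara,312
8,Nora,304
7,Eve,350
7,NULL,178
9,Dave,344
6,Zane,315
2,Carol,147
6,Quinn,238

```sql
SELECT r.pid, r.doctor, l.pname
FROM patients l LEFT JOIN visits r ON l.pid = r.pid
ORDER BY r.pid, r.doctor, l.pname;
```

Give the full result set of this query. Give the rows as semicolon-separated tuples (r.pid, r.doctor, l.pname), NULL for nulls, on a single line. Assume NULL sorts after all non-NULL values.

LEFT JOIN keeps every row from `patients`; unmatched rows get NULL for `visits`'s columns.
Matching on l.pid = r.pid. A NULL in a compared column never satisfies the condition.
- l[0] pid=6 → 2 match(es) in r → 2 row(s).
- l[1] pid=NULL → no match; kept with NULLs on the r side.
- l[2] pid=6 → 2 match(es) in r → 2 row(s).
- l[3] pid=6 → 2 match(es) in r → 2 row(s).
- l[4] pid=4 → no match; kept with NULLs on the r side.
- l[5] pid=4 → no match; kept with NULLs on the r side.
- l[6] pid=9 → 1 match(es) in r → 1 row(s).
- l[7] pid=7 → 2 match(es) in r → 2 row(s).

(6, Quinn, Carol); (6, Quinn, Xin); (6, Quinn, NULL); (6, Zane, Carol); (6, Zane, Xin); (6, Zane, NULL); (7, Eve, Yara); (7, NULL, Yara); (9, Dave, Ken); (NULL, NULL, Heidi); (NULL, NULL, Omar); (NULL, NULL, Yara)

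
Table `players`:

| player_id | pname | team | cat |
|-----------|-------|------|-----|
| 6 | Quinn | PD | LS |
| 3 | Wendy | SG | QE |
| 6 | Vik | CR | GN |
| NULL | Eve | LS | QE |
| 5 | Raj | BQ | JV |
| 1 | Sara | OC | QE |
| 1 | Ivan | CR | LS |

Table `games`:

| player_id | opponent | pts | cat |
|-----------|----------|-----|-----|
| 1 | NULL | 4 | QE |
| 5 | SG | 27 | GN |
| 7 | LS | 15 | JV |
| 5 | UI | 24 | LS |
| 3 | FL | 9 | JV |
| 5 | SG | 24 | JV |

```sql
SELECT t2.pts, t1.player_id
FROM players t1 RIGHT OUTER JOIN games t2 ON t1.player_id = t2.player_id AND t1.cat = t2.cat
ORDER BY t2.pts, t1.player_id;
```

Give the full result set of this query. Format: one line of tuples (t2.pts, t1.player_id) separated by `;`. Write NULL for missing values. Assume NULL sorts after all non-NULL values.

(4, 1); (9, NULL); (15, NULL); (24, 5); (24, NULL); (27, NULL)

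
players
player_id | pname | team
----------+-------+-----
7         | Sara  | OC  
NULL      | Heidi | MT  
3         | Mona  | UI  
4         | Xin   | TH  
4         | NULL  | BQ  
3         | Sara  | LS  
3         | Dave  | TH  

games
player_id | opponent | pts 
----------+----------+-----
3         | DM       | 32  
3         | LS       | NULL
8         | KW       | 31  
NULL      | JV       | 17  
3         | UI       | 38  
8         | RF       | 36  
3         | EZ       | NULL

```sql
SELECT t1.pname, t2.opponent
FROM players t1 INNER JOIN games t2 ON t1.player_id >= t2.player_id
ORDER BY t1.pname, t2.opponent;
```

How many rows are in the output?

INNER JOIN keeps only pairs where the ON condition holds.
Matching on t1.player_id >= t2.player_id. A NULL in a compared column never satisfies the condition.
Matched pairs: 24.
Total: 24 rows.

24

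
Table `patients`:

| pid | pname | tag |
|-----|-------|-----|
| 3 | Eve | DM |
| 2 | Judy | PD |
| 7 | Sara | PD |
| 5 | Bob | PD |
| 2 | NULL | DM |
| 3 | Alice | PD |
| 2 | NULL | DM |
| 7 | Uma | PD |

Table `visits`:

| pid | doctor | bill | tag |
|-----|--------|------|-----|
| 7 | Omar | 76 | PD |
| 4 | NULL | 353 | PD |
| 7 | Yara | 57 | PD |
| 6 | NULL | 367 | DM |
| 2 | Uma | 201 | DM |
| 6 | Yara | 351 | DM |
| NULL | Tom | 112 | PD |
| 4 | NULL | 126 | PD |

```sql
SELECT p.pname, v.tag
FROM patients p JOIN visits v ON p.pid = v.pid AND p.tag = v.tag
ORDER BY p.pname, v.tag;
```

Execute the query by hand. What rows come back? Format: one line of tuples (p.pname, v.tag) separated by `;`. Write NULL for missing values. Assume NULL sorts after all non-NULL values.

(Sara, PD); (Sara, PD); (Uma, PD); (Uma, PD); (NULL, DM); (NULL, DM)

INNER JOIN keeps only pairs where the ON condition holds.
Matching on p.pid = v.pid AND p.tag = v.tag. A NULL in a compared column never satisfies the condition.
- pid=3, tag=DM: no matching v row, dropped.
- pid=2, tag=PD: no matching v row, dropped.
- pid=7, tag=PD: 2 matching v row(s), so 2 row(s) emitted.
- pid=5, tag=PD: no matching v row, dropped.
- pid=2, tag=DM: 1 matching v row(s), so 1 row(s) emitted.
- pid=3, tag=PD: no matching v row, dropped.
- pid=2, tag=DM: 1 matching v row(s), so 1 row(s) emitted.
- pid=7, tag=PD: 2 matching v row(s), so 2 row(s) emitted.
After projecting and ordering:
p.pname | v.tag
Sara | PD
Sara | PD
Uma | PD
Uma | PD
NULL | DM
NULL | DM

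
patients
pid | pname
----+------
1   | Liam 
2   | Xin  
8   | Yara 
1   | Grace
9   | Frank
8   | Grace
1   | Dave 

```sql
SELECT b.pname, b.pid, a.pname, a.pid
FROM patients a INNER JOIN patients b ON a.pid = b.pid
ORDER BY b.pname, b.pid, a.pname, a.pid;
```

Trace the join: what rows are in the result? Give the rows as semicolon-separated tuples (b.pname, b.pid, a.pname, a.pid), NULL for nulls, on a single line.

(Dave, 1, Dave, 1); (Dave, 1, Grace, 1); (Dave, 1, Liam, 1); (Frank, 9, Frank, 9); (Grace, 1, Dave, 1); (Grace, 1, Grace, 1); (Grace, 1, Liam, 1); (Grace, 8, Grace, 8); (Grace, 8, Yara, 8); (Liam, 1, Dave, 1); (Liam, 1, Grace, 1); (Liam, 1, Liam, 1); (Xin, 2, Xin, 2); (Yara, 8, Grace, 8); (Yara, 8, Yara, 8)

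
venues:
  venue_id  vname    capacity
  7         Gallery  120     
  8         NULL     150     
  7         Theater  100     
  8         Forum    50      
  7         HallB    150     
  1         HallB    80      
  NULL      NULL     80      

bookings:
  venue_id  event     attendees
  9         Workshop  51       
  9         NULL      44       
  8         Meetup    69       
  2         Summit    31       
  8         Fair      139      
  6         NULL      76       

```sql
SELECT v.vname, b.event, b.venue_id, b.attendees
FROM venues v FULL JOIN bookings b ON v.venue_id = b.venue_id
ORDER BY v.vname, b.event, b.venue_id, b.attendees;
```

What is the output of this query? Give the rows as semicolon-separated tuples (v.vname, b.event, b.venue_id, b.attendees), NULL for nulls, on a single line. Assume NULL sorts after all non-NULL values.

FULL OUTER JOIN keeps every row from both sides; unmatched rows get NULL for the other side's columns.
Matching on v.venue_id = b.venue_id. A NULL in a compared column never satisfies the condition.
- v row (venue_id=7): no match → kept, b columns NULL.
- v row (venue_id=8): matches 2 b row(s) → 2 output row(s).
- v row (venue_id=7): no match → kept, b columns NULL.
- v row (venue_id=8): matches 2 b row(s) → 2 output row(s).
- v row (venue_id=7): no match → kept, b columns NULL.
- v row (venue_id=1): no match → kept, b columns NULL.
- v row (venue_id=NULL): no match → kept, b columns NULL.
- 4 row(s) from b found no v partner → padded with NULL.

(Forum, Fair, 8, 139); (Forum, Meetup, 8, 69); (Gallery, NULL, NULL, NULL); (HallB, NULL, NULL, NULL); (HallB, NULL, NULL, NULL); (Theater, NULL, NULL, NULL); (NULL, Fair, 8, 139); (NULL, Meetup, 8, 69); (NULL, Summit, 2, 31); (NULL, Workshop, 9, 51); (NULL, NULL, 6, 76); (NULL, NULL, 9, 44); (NULL, NULL, NULL, NULL)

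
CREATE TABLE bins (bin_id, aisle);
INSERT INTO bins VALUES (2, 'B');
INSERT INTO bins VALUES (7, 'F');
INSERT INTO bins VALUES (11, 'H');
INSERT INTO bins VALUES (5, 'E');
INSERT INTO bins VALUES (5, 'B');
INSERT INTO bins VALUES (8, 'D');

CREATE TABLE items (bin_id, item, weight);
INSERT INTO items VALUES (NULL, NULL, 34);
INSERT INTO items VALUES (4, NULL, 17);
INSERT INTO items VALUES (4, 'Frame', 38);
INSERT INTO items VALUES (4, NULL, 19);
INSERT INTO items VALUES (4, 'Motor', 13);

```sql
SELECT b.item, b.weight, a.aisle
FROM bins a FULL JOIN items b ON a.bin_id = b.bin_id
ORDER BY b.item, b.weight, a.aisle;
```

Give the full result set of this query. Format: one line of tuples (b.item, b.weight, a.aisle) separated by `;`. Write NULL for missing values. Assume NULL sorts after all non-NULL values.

(Frame, 38, NULL); (Motor, 13, NULL); (NULL, 17, NULL); (NULL, 19, NULL); (NULL, 34, NULL); (NULL, NULL, B); (NULL, NULL, B); (NULL, NULL, D); (NULL, NULL, E); (NULL, NULL, F); (NULL, NULL, H)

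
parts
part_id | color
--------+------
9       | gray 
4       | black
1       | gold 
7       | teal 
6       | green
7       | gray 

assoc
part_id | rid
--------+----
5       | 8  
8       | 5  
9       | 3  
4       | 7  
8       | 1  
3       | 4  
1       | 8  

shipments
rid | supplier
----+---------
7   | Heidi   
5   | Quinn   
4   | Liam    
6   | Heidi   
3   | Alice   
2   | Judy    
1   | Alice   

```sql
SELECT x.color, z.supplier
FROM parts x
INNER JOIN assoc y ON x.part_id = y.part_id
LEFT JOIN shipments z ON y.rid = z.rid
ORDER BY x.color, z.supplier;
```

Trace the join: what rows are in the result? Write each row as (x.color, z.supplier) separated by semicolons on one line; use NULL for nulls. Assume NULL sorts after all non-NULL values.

(black, Heidi); (gold, NULL); (gray, Alice)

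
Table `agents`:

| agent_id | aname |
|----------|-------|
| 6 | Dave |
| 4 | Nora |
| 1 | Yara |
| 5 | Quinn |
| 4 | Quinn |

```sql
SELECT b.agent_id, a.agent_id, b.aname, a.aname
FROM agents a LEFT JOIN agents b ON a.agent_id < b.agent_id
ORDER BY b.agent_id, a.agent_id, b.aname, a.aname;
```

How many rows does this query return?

10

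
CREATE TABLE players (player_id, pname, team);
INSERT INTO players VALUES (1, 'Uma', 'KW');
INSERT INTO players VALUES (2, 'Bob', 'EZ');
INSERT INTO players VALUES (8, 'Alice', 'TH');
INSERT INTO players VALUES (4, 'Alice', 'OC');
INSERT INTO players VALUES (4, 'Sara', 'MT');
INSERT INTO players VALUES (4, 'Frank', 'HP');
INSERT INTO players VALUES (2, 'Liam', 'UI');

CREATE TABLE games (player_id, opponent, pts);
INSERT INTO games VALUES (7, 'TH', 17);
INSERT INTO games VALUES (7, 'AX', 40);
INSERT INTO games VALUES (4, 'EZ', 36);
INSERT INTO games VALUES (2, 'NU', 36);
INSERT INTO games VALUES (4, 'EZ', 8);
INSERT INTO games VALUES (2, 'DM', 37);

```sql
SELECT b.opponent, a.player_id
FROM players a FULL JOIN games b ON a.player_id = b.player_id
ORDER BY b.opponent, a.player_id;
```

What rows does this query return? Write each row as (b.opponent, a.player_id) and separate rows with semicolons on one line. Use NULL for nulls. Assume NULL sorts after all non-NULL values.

(AX, NULL); (DM, 2); (DM, 2); (EZ, 4); (EZ, 4); (EZ, 4); (EZ, 4); (EZ, 4); (EZ, 4); (NU, 2); (NU, 2); (TH, NULL); (NULL, 1); (NULL, 8)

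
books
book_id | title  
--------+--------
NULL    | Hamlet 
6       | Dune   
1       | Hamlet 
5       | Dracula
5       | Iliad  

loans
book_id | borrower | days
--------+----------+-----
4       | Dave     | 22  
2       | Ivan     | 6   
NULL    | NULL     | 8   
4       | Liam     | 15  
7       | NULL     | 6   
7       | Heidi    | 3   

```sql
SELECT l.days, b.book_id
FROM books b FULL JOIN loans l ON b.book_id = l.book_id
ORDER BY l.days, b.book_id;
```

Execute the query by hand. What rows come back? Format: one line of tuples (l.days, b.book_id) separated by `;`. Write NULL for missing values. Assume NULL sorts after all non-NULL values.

FULL OUTER JOIN keeps every row from both sides; unmatched rows get NULL for the other side's columns.
Matching on b.book_id = l.book_id. A NULL in a compared column never satisfies the condition.
- book_id=NULL: no l row matches, row kept with l columns NULL.
- book_id=6: no l row matches, row kept with l columns NULL.
- book_id=1: no l row matches, row kept with l columns NULL.
- book_id=5: no l row matches, row kept with l columns NULL.
- book_id=5: no l row matches, row kept with l columns NULL.
- 6 row(s) from l found no b partner → padded with NULL.

(3, NULL); (6, NULL); (6, NULL); (8, NULL); (15, NULL); (22, NULL); (NULL, 1); (NULL, 5); (NULL, 5); (NULL, 6); (NULL, NULL)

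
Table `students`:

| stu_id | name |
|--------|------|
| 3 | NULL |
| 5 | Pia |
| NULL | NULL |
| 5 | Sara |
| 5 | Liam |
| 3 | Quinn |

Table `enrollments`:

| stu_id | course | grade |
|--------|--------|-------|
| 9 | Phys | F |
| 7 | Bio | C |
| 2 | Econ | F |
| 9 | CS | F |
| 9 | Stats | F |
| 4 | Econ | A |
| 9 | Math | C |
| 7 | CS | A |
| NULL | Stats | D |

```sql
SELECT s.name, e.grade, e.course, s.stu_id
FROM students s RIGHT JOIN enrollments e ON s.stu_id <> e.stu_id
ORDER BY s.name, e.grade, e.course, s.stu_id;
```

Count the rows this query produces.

RIGHT JOIN keeps every row from `enrollments`; unmatched rows get NULL for `students`'s columns.
Matching on s.stu_id <> e.stu_id. A NULL in a compared column never satisfies the condition.
Matched pairs: 40; unmatched e rows kept: 1.
Total: 40 matched + 1 padded = 41 rows.

41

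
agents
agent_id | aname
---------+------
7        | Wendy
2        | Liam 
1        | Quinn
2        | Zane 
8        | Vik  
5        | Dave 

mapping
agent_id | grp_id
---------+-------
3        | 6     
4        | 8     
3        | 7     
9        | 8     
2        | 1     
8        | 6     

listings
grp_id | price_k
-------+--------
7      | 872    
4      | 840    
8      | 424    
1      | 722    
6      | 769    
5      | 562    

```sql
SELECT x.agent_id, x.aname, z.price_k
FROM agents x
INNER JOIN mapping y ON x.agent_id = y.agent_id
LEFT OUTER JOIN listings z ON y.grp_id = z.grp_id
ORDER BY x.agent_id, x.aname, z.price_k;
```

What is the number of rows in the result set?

3

Step 1 — x INNER JOIN y on agent_id → 3 row(s).
Then LEFT JOIN `listings z` on grp_id: each of those 3 rows is kept; rows whose y.grp_id has no match in z get NULL for z's columns.
Result: 3 row(s).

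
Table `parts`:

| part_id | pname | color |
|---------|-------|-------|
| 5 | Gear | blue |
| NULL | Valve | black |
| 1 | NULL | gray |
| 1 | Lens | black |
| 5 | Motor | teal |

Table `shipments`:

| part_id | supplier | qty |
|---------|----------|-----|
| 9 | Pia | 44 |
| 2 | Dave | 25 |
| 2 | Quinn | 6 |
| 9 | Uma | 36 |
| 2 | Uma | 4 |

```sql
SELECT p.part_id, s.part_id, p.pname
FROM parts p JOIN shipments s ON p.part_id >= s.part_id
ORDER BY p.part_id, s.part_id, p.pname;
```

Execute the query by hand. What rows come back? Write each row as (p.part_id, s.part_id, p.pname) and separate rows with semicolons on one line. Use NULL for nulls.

INNER JOIN keeps only pairs where the ON condition holds.
Matching on p.part_id >= s.part_id. A NULL in a compared column never satisfies the condition.
Matched pairs: 6.

(5, 2, Gear); (5, 2, Gear); (5, 2, Gear); (5, 2, Motor); (5, 2, Motor); (5, 2, Motor)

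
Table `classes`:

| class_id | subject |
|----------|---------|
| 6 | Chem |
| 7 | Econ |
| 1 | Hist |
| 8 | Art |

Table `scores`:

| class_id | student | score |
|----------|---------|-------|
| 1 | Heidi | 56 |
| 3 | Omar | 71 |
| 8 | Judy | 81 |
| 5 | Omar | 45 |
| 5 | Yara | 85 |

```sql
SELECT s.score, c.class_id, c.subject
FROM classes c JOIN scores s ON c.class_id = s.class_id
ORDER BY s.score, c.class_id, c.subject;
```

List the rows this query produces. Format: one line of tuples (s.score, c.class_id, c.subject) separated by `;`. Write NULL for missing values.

INNER JOIN keeps only pairs where the ON condition holds.
Matching on c.class_id = s.class_id.
- class_id=6: no matching s row, dropped.
- class_id=7: no matching s row, dropped.
- class_id=1: 1 matching s row(s), so 1 row(s) emitted.
- class_id=8: 1 matching s row(s), so 1 row(s) emitted.
After projecting and ordering:
s.score | c.class_id | c.subject
56 | 1 | Hist
81 | 8 | Art

(56, 1, Hist); (81, 8, Art)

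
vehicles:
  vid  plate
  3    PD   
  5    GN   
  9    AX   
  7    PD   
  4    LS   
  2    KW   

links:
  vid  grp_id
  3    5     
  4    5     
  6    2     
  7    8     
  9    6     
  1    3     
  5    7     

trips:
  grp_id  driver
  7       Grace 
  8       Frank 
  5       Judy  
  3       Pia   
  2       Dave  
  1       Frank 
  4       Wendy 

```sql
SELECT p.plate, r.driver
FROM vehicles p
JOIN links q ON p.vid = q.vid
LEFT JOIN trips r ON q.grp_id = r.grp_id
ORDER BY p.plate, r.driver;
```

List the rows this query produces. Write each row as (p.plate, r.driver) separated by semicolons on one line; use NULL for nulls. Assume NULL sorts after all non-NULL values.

(AX, NULL); (GN, Grace); (LS, Judy); (PD, Frank); (PD, Judy)

Evaluate left to right. First `vehicles p INNER JOIN links q` on vid: 5 row(s).
Then LEFT JOIN `trips r` on grp_id: each of those 5 rows is kept; rows whose q.grp_id has no match in r get NULL for r's columns.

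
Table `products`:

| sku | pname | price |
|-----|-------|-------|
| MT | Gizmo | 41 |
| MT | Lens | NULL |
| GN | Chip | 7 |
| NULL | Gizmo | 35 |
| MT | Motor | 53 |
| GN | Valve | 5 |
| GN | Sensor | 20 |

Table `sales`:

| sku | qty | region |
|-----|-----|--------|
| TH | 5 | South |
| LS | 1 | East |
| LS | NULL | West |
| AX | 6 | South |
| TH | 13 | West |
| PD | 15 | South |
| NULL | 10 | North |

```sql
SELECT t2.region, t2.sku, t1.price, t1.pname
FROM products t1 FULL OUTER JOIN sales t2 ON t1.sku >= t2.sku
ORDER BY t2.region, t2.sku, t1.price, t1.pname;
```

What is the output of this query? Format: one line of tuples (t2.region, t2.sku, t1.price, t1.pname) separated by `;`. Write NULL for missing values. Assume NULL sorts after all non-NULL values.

FULL OUTER JOIN keeps every row from both sides; unmatched rows get NULL for the other side's columns.
Matching on t1.sku >= t2.sku. A NULL in a compared column never satisfies the condition.
Matched pairs: 12; unmatched t1 rows kept: 1; unmatched t2 rows kept: 4.

(East, LS, 41, Gizmo); (East, LS, 53, Motor); (East, LS, NULL, Lens); (North, NULL, NULL, NULL); (South, AX, 5, Valve); (South, AX, 7, Chip); (South, AX, 20, Sensor); (South, AX, 41, Gizmo); (South, AX, 53, Motor); (South, AX, NULL, Lens); (South, PD, NULL, NULL); (South, TH, NULL, NULL); (West, LS, 41, Gizmo); (West, LS, 53, Motor); (West, LS, NULL, Lens); (West, TH, NULL, NULL); (NULL, NULL, 35, Gizmo)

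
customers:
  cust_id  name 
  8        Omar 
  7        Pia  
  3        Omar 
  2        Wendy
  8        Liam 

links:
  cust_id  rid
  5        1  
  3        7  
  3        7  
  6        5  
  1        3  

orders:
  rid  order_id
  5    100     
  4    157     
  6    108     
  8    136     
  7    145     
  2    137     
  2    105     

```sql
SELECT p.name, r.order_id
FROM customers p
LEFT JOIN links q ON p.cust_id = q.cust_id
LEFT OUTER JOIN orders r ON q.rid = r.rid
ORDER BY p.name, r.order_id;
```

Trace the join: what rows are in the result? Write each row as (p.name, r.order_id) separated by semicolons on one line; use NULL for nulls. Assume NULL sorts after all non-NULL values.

Joins associate left-to-right: customers LEFT JOIN links on cust_id gives 6 intermediate row(s).
Then LEFT JOIN `orders r` on rid: each of those 6 rows is kept; rows whose q.rid has no match in r get NULL for r's columns.

(Liam, NULL); (Omar, 145); (Omar, 145); (Omar, NULL); (Pia, NULL); (Wendy, NULL)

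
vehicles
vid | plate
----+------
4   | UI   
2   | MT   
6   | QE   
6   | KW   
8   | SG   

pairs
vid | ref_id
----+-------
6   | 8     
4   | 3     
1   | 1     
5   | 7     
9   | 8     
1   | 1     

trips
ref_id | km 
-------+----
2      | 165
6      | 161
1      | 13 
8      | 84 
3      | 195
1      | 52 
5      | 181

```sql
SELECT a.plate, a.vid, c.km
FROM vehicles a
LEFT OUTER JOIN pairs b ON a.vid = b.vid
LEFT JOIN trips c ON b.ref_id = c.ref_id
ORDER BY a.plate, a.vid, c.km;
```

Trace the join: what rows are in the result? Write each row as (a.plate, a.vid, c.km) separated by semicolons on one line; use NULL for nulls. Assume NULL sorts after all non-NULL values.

Evaluate left to right. First `vehicles a LEFT JOIN pairs b` on vid: 5 row(s).
Then LEFT JOIN `trips c` on ref_id: each of those 5 rows is kept; rows whose b.ref_id has no match in c get NULL for c's columns.

(KW, 6, 84); (MT, 2, NULL); (QE, 6, 84); (SG, 8, NULL); (UI, 4, 195)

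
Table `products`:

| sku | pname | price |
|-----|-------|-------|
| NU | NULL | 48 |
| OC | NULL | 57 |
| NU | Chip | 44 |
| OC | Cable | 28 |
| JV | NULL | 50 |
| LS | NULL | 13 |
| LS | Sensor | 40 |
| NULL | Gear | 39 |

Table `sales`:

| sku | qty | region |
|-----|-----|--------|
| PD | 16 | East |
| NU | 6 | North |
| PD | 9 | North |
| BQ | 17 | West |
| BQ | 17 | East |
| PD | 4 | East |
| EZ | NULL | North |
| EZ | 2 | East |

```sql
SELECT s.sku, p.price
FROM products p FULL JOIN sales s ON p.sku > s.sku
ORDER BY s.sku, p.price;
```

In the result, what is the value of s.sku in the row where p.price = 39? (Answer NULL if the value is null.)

NULL

FULL OUTER JOIN keeps every row from both sides; unmatched rows get NULL for the other side's columns.
Matching on p.sku > s.sku. A NULL in a compared column never satisfies the condition.
- p (sku=NU) pairs with 4 row(s) of s.
- p (sku=OC) pairs with 5 row(s) of s.
- p (sku=NU) pairs with 4 row(s) of s.
- p (sku=OC) pairs with 5 row(s) of s.
- p (sku=JV) pairs with 4 row(s) of s.
- p (sku=LS) pairs with 4 row(s) of s.
- p (sku=LS) pairs with 4 row(s) of s.
- p (sku=NULL) has no partner → padded with NULL.
- 3 row(s) from s found no p partner → padded with NULL.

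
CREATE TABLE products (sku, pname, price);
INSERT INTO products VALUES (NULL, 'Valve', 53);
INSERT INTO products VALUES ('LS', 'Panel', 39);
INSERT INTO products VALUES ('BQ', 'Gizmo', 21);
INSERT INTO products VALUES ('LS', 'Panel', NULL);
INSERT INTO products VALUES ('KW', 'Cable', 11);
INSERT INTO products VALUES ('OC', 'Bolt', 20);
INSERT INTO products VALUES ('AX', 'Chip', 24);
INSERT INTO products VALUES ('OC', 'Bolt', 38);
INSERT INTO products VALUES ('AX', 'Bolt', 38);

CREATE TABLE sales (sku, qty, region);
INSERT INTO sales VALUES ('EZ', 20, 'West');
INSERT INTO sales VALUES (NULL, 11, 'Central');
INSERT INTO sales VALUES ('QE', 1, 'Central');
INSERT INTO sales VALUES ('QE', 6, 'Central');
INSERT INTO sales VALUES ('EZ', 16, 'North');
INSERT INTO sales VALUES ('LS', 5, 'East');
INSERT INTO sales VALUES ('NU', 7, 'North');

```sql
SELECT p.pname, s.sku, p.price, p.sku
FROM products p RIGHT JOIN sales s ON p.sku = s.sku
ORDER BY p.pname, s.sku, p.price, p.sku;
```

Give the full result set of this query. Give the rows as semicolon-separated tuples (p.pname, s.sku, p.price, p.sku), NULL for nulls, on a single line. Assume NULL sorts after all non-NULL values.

(Panel, LS, 39, LS); (Panel, LS, NULL, LS); (NULL, EZ, NULL, NULL); (NULL, EZ, NULL, NULL); (NULL, NU, NULL, NULL); (NULL, QE, NULL, NULL); (NULL, QE, NULL, NULL); (NULL, NULL, NULL, NULL)

RIGHT JOIN keeps every row from `sales`; unmatched rows get NULL for `products`'s columns.
Matching on p.sku = s.sku. A NULL in a compared column never satisfies the condition.
- p[0] sku=NULL → no match.
- p[1] sku=LS → 1 match(es) in s → 1 row(s).
- p[2] sku=BQ → no match.
- p[3] sku=LS → 1 match(es) in s → 1 row(s).
- p[4] sku=KW → no match.
- p[5] sku=OC → no match.
- p[6] sku=AX → no match.
- p[7] sku=OC → no match.
- p[8] sku=AX → no match.
- plus 6 unmatched s row(s), each kept with NULL p columns.
After projecting and ordering:
p.pname | s.sku | p.price | p.sku
Panel | LS | 39 | LS
Panel | LS | NULL | LS
NULL | EZ | NULL | NULL
NULL | EZ | NULL | NULL
NULL | NU | NULL | NULL
NULL | QE | NULL | NULL
NULL | QE | NULL | NULL
NULL | NULL | NULL | NULL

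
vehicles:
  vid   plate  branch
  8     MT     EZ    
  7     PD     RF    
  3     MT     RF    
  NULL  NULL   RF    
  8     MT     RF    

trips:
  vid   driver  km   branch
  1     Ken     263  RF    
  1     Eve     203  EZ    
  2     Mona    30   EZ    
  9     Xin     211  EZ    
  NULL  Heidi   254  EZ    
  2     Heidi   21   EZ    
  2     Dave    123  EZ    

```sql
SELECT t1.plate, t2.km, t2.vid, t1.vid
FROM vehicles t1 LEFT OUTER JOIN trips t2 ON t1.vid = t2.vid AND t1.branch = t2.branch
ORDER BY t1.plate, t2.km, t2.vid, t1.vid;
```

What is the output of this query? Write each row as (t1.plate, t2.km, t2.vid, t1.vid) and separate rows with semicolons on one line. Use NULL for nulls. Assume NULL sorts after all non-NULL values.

LEFT JOIN keeps every row from `vehicles`; unmatched rows get NULL for `trips`'s columns.
Matching on t1.vid = t2.vid AND t1.branch = t2.branch. A NULL in a compared column never satisfies the condition.
- t1 row (vid=8, branch=EZ): no match → kept, t2 columns NULL.
- t1 row (vid=7, branch=RF): no match → kept, t2 columns NULL.
- t1 row (vid=3, branch=RF): no match → kept, t2 columns NULL.
- t1 row (vid=NULL, branch=RF): no match → kept, t2 columns NULL.
- t1 row (vid=8, branch=RF): no match → kept, t2 columns NULL.
After projecting and ordering:
t1.plate | t2.km | t2.vid | t1.vid
MT | NULL | NULL | 3
MT | NULL | NULL | 8
MT | NULL | NULL | 8
PD | NULL | NULL | 7
NULL | NULL | NULL | NULL

(MT, NULL, NULL, 3); (MT, NULL, NULL, 8); (MT, NULL, NULL, 8); (PD, NULL, NULL, 7); (NULL, NULL, NULL, NULL)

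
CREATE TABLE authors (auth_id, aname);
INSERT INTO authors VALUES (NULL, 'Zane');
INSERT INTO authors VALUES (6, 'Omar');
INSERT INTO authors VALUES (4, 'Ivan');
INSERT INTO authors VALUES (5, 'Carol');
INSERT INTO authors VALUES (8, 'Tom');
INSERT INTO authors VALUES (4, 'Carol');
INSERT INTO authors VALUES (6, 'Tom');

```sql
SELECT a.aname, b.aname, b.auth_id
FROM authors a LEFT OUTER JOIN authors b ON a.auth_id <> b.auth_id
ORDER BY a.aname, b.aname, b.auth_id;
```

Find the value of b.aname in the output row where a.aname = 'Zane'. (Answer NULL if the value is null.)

NULL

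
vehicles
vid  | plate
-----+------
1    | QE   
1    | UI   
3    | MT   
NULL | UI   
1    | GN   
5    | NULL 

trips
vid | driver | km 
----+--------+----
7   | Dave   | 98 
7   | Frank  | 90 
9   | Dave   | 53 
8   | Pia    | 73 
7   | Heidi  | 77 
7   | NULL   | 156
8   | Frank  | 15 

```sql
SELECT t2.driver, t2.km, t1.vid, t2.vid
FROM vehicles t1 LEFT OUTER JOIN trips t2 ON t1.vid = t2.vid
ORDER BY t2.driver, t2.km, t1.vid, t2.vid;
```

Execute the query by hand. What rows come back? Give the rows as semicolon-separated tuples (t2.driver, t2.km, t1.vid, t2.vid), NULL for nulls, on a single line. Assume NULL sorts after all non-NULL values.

(NULL, NULL, 1, NULL); (NULL, NULL, 1, NULL); (NULL, NULL, 1, NULL); (NULL, NULL, 3, NULL); (NULL, NULL, 5, NULL); (NULL, NULL, NULL, NULL)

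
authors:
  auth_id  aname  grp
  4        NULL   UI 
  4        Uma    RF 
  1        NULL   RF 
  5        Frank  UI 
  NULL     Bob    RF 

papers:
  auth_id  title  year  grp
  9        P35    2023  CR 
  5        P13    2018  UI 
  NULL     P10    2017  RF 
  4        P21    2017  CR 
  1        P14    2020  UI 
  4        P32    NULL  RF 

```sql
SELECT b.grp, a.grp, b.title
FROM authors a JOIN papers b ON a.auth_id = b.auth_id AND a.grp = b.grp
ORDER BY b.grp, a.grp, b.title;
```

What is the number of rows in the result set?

INNER JOIN keeps only pairs where the ON condition holds.
Matching on a.auth_id = b.auth_id AND a.grp = b.grp. A NULL in a compared column never satisfies the condition.
- a[0] auth_id=4, grp=UI → no match; dropped.
- a[1] auth_id=4, grp=RF → 1 match(es) in b → 1 row(s).
- a[2] auth_id=1, grp=RF → no match; dropped.
- a[3] auth_id=5, grp=UI → 1 match(es) in b → 1 row(s).
- a[4] auth_id=NULL, grp=RF → no match; dropped.
Total: 2 rows.

2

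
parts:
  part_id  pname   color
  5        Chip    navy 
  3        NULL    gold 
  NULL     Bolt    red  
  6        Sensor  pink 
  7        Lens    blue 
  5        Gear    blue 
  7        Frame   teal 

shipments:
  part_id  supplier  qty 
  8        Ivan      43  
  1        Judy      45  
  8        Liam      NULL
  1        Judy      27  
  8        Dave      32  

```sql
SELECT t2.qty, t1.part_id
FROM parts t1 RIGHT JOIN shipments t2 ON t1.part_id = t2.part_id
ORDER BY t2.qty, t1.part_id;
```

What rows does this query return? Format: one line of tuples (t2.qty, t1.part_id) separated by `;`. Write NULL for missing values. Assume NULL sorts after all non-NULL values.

(27, NULL); (32, NULL); (43, NULL); (45, NULL); (NULL, NULL)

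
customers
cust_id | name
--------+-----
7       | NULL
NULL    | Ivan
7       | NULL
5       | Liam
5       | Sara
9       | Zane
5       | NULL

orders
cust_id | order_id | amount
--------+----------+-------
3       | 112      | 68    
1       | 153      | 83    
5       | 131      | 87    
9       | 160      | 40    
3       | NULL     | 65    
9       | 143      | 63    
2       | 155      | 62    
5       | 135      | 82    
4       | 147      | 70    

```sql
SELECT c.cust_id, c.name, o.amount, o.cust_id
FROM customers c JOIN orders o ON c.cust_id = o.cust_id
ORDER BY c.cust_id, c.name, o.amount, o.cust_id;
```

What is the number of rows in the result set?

INNER JOIN keeps only pairs where the ON condition holds.
Matching on c.cust_id = o.cust_id. A NULL in a compared column never satisfies the condition.
Matched pairs: 8.
Total: 8 rows.

8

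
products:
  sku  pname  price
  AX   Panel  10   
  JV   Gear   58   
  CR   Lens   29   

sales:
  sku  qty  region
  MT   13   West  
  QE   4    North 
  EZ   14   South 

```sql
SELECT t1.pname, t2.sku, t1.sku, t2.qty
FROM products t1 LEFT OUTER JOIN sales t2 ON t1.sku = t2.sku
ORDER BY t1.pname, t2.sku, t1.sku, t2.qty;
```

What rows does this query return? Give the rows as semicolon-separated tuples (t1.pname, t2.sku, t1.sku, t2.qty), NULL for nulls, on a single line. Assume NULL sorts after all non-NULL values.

(Gear, NULL, JV, NULL); (Lens, NULL, CR, NULL); (Panel, NULL, AX, NULL)

LEFT JOIN keeps every row from `products`; unmatched rows get NULL for `sales`'s columns.
Matching on t1.sku = t2.sku.
- t1 row (sku=AX): no match → kept, t2 columns NULL.
- t1 row (sku=JV): no match → kept, t2 columns NULL.
- t1 row (sku=CR): no match → kept, t2 columns NULL.
After projecting and ordering:
t1.pname | t2.sku | t1.sku | t2.qty
Gear | NULL | JV | NULL
Lens | NULL | CR | NULL
Panel | NULL | AX | NULL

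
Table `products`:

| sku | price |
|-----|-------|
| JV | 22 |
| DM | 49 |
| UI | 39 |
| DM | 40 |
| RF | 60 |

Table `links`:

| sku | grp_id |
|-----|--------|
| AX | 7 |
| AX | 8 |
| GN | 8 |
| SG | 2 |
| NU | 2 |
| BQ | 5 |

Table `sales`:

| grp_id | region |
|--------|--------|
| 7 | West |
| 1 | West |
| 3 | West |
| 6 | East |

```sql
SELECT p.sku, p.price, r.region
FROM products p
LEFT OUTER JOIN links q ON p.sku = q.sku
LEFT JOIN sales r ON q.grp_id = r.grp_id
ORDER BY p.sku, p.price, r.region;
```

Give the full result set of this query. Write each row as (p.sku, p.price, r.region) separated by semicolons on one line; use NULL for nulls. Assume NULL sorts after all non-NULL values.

(DM, 40, NULL); (DM, 49, NULL); (JV, 22, NULL); (RF, 60, NULL); (UI, 39, NULL)

Step 1 — p LEFT JOIN q on sku → 5 row(s).
Then LEFT JOIN `sales r` on grp_id: each of those 5 rows is kept; rows whose q.grp_id has no match in r get NULL for r's columns.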